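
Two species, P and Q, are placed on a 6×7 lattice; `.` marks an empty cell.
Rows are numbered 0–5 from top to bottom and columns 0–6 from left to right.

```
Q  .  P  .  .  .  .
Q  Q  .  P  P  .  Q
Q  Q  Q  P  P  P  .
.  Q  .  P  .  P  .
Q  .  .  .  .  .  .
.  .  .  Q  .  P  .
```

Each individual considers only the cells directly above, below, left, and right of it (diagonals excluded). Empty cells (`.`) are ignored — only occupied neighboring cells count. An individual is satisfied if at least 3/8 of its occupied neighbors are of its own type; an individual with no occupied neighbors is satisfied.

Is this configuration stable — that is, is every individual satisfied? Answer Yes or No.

Row 0: (0,0)Q 1/1 ok · (0,2)P 0/0 ok
Row 1: (1,0)Q 3/3 ok · (1,1)Q 2/2 ok · (1,3)P 2/2 ok · (1,4)P 2/2 ok · (1,6)Q 0/0 ok
Row 2: (2,0)Q 2/2 ok · (2,1)Q 4/4 ok · (2,2)Q 1/2 ok · (2,3)P 3/4 ok · (2,4)P 3/3 ok · (2,5)P 2/2 ok
Row 3: (3,1)Q 1/1 ok · (3,3)P 1/1 ok · (3,5)P 1/1 ok
Row 4: (4,0)Q 0/0 ok
Row 5: (5,3)Q 0/0 ok · (5,5)P 0/0 ok
All meet the threshold, so the configuration is stable.

Yes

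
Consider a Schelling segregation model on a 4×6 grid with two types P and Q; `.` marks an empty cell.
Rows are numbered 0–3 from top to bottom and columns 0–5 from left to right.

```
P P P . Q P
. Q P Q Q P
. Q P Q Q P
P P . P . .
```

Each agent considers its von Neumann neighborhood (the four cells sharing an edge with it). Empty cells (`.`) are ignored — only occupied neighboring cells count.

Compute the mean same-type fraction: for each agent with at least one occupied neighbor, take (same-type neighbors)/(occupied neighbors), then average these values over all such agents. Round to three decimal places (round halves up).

0.579

(0,0)P 1/1
(0,1)P 2/3
(0,2)P 2/2
(0,4)Q 1/2
(0,5)P 1/2
(1,1)Q 1/3
(1,2)P 2/4
(1,3)Q 2/3
(1,4)Q 3/4
(1,5)P 2/3
(2,1)Q 1/3
(2,2)P 1/3
(2,3)Q 2/4
(2,4)Q 2/3
(2,5)P 1/2
(3,0)P 1/1
(3,1)P 1/2
(3,3)P 0/1
Sum over 18 agents: 1/1 + 2/3 + 2/2 + 1/2 + 1/2 + 1/3 + 2/4 + 2/3 + 3/4 + 2/3 + 1/3 + 1/3 + 2/4 + 2/3 + 1/2 + 1/1 + 1/2 + 0/1 = 125/12; mean = 125/12 ÷ 18 = 125/216 = 0.578703… → 0.579.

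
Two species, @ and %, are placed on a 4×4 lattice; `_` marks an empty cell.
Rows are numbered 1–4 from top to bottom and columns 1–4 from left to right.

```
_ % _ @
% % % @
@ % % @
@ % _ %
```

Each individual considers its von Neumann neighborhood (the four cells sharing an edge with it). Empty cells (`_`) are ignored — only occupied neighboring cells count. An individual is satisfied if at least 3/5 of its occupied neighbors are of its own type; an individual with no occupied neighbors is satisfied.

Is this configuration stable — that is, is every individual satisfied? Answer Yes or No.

Row 1: (1,2)% 1/1 ✓ · (1,4)@ 1/1 ✓
Row 2: (2,1)% 1/2 ✗ · (2,2)% 4/4 ✓ · (2,3)% 2/3 ✓ · (2,4)@ 2/3 ✓
Row 3: (3,1)@ 1/3 ✗ · (3,2)% 3/4 ✓ · (3,3)% 2/3 ✓ · (3,4)@ 1/3 ✗
Row 4: (4,1)@ 1/2 ✗ · (4,2)% 1/2 ✗ · (4,4)% 0/1 ✗
For instance (2,1) has only 1/2 same-type neighbors, below 3/5.

No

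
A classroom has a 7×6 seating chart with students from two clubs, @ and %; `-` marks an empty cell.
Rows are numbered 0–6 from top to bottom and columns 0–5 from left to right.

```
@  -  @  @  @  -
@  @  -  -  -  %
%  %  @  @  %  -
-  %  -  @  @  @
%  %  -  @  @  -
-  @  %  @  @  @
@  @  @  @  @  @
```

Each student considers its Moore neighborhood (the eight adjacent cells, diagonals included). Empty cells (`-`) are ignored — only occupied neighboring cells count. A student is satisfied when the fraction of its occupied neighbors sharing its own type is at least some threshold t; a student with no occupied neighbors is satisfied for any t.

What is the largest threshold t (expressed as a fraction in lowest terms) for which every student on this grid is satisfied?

Row 0: (0,0)@ 2/2 · (0,2)@ 2/2 · (0,3)@ 2/2 · (0,4)@ 1/2
Row 1: (1,0)@ 2/4 · (1,1)@ 4/6 · (1,5)% 1/2
Row 2: (2,0)% 2/4 · (2,1)% 2/5 · (2,2)@ 3/5 · (2,3)@ 3/4 · (2,4)% 1/5
Row 3: (3,1)% 4/5 · (3,3)@ 5/6 · (3,4)@ 5/6 · (3,5)@ 2/3
Row 4: (4,0)% 2/3 · (4,1)% 3/4 · (4,3)@ 5/6 · (4,4)@ 7/7
Row 5: (5,1)@ 3/6 · (5,2)% 1/7 · (5,3)@ 6/7 · (5,4)@ 7/7 · (5,5)@ 4/4
Row 6: (6,0)@ 2/2 · (6,1)@ 3/4 · (6,2)@ 4/5 · (6,3)@ 4/5 · (6,4)@ 5/5 · (6,5)@ 3/3
The smallest same-type fraction is 1/7 at (5,2), which reduces to 1/7. Any threshold above that leaves this student unsatisfied.

1/7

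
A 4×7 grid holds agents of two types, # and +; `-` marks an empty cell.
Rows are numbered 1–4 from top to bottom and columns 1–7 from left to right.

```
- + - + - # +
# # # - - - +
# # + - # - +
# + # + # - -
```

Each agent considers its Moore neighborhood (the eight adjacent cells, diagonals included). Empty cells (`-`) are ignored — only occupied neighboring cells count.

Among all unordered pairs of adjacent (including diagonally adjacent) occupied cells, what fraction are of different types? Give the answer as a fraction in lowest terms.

Scan each occupied cell's neighbors to the right and below (and the two forward diagonals) so each pair is counted once.
From row 1: 6 unlike of 7 pairs (running 6/7).
From row 2: 2 unlike of 10 pairs (running 8/17).
From row 3: 5 unlike of 12 pairs (running 13/29).
From row 4: 4 unlike of 4 pairs (running 17/33).
Total adjacent occupied pairs: 33; unlike-type pairs: 17.
17/33 is already in lowest terms.

17/33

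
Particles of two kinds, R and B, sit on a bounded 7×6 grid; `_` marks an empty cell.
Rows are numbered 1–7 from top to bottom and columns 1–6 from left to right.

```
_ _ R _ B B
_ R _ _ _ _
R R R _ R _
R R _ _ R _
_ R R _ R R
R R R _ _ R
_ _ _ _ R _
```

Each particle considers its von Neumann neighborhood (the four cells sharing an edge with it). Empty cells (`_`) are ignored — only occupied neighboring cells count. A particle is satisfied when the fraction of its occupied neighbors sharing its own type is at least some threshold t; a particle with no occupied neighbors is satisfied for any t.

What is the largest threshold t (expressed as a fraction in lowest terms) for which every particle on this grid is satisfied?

1/1

(1,3)R — no occupied neighbors
(1,5)B 1/1
(1,6)B 1/1
(2,2)R 1/1
(3,1)R 2/2
(3,2)R 4/4
(3,3)R 1/1
(3,5)R 1/1
(4,1)R 2/2
(4,2)R 3/3
(4,5)R 2/2
(5,2)R 3/3
(5,3)R 2/2
(5,5)R 2/2
(5,6)R 2/2
(6,1)R 1/1
(6,2)R 3/3
(6,3)R 2/2
(6,6)R 1/1
(7,5)R — no occupied neighbors
The smallest same-type fraction is 1/1 at (1,5), which reduces to 1/1. Any threshold above that leaves this particle unsatisfied.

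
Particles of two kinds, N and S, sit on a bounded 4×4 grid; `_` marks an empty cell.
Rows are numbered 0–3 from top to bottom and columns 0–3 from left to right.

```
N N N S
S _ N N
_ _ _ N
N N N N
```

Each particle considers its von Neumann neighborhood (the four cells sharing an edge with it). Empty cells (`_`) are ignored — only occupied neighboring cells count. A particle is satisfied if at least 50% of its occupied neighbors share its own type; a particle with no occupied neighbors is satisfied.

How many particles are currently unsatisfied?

(0,0)N 1/2 satisfied
(0,1)N 2/2 satisfied
(0,2)N 2/3 satisfied
(0,3)S 0/2 not
(1,0)S 0/1 not
(1,2)N 2/2 satisfied
(1,3)N 2/3 satisfied
(2,3)N 2/2 satisfied
(3,0)N 1/1 satisfied
(3,1)N 2/2 satisfied
(3,2)N 2/2 satisfied
(3,3)N 2/2 satisfied
Unsatisfied: (0,3), (1,0) — 2 in total.

2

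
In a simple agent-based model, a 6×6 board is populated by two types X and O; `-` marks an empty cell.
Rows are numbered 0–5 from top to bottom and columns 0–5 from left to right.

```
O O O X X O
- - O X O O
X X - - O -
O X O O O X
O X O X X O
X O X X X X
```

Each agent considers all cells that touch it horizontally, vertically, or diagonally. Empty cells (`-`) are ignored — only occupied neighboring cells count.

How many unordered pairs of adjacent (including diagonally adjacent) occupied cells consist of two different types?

Scan each occupied cell's neighbors to the right and below (and the two forward diagonals) so each pair is counted once.
From row 0: 7 unlike of 16 pairs (running 7/16).
From row 1: 4 unlike of 7 pairs (running 11/23).
From row 2: 4 unlike of 9 pairs (running 15/32).
From row 3: 13 unlike of 21 pairs (running 28/53).
From row 4: 10 unlike of 21 pairs (running 38/74).
From row 5: 2 unlike of 5 pairs (running 40/79).
Total adjacent occupied pairs: 79; unlike-type pairs: 40.

40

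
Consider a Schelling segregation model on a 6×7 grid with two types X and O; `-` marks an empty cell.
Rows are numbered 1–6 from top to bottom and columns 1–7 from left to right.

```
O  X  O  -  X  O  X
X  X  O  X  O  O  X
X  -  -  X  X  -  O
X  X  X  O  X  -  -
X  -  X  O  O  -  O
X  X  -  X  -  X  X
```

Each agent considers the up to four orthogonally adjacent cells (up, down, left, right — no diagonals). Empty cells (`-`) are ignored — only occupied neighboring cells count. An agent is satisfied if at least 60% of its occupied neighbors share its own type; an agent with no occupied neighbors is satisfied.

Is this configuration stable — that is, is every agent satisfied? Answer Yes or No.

No

Row 1: (1,1)O 0/2 unhappy · (1,2)X 1/3 unhappy · (1,3)O 1/2 unhappy · (1,5)X 0/2 unhappy · (1,6)O 1/3 unhappy · (1,7)X 1/2 unhappy
Row 2: (2,1)X 2/3 ok · (2,2)X 2/3 ok · (2,3)O 1/3 unhappy · (2,4)X 1/3 unhappy · (2,5)O 1/4 unhappy · (2,6)O 2/3 ok · (2,7)X 1/3 unhappy
Row 3: (3,1)X 2/2 ok · (3,4)X 2/3 ok · (3,5)X 2/3 ok · (3,7)O 0/1 unhappy
Row 4: (4,1)X 3/3 ok · (4,2)X 2/2 ok · (4,3)X 2/3 ok · (4,4)O 1/4 unhappy · (4,5)X 1/3 unhappy
Row 5: (5,1)X 2/2 ok · (5,3)X 1/2 unhappy · (5,4)O 2/4 unhappy · (5,5)O 1/2 unhappy · (5,7)O 0/1 unhappy
Row 6: (6,1)X 2/2 ok · (6,2)X 1/1 ok · (6,4)X 0/1 unhappy · (6,6)X 1/1 ok · (6,7)X 1/2 unhappy
For instance (1,1) has only 0/2 same-type neighbors, below 3/5.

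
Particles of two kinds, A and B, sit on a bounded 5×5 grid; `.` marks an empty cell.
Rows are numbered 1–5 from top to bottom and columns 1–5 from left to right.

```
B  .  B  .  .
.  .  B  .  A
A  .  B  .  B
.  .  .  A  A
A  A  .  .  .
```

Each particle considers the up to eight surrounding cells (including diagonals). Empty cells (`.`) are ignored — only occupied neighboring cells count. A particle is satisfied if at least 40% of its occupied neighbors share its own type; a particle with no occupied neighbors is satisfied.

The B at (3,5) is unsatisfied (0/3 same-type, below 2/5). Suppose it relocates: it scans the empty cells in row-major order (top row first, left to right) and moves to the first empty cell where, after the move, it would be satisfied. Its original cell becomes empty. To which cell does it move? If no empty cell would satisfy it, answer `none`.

Vacating (3,5). Empty cells in order:
  (1,2): 3/3 same-type → satisfied — stop here.

(1,2)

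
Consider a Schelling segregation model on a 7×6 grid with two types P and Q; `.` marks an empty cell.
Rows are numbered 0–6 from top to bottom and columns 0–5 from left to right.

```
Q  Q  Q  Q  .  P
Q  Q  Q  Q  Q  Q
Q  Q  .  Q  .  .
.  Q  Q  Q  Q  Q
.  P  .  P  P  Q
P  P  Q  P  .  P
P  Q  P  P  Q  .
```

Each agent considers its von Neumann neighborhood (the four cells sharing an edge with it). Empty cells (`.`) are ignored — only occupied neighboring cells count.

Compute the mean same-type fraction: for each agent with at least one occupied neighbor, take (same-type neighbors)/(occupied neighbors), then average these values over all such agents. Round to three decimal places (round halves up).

(0,0)Q 2/2
(0,1)Q 3/3
(0,2)Q 3/3
(0,3)Q 2/2
(0,5)P 0/1
(1,0)Q 3/3
(1,1)Q 4/4
(1,2)Q 3/3
(1,3)Q 4/4
(1,4)Q 2/2
(1,5)Q 1/2
(2,0)Q 2/2
(2,1)Q 3/3
(2,3)Q 2/2
(3,1)Q 2/3
(3,2)Q 2/2
(3,3)Q 3/4
(3,4)Q 2/3
(3,5)Q 2/2
(4,1)P 1/2
(4,3)P 2/3
(4,4)P 1/3
(4,5)Q 1/3
(5,0)P 2/2
(5,1)P 2/4
(5,2)Q 0/3
(5,3)P 2/3
(5,5)P 0/1
(6,0)P 1/2
(6,1)Q 0/3
(6,2)P 1/3
(6,3)P 2/3
(6,4)Q 0/1
Sum over 33 agents: 2/2 + 3/3 + 3/3 + 2/2 + 0/1 + 3/3 + 4/4 + 3/3 + 4/4 + 2/2 + 1/2 + 2/2 + 3/3 + 2/2 + 2/3 + 2/2 + 3/4 + 2/3 + 2/2 + 1/2 + 2/3 + 1/3 + 1/3 + 2/2 + 2/4 + 0/3 + 2/3 + 0/1 + 1/2 + 0/3 + 1/3 + 2/3 + 0/1 = 265/12; mean = 265/12 ÷ 33 = 265/396 = 0.669191… → 0.669.

0.669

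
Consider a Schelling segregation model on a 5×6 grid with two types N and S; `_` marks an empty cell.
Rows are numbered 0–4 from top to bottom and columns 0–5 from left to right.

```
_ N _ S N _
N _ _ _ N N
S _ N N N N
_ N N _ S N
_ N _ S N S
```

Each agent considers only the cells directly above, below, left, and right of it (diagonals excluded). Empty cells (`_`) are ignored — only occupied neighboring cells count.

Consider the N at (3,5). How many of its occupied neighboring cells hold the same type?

Occupied neighbors of (3,5): (2,5)=N, (4,5)=S, (3,4)=S.
Same type (N): 1 of 3.

1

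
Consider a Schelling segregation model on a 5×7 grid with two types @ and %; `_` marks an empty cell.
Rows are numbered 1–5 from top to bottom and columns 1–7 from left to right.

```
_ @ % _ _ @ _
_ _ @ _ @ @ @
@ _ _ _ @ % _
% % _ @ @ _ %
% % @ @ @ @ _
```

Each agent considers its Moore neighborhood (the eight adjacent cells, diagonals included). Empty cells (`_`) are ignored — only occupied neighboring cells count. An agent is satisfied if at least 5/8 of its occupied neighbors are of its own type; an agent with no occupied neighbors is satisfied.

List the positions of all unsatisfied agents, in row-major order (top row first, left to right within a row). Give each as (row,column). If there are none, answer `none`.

(1,2), (1,3), (2,3), (3,1), (3,6), (4,2), (4,7), (5,3)

(1,2)@ 1/2 not
(1,3)% 0/2 not
(1,6)@ 3/3 satisfied
(2,3)@ 1/2 not
(2,5)@ 3/4 satisfied
(2,6)@ 4/5 satisfied
(2,7)@ 2/3 satisfied
(3,1)@ 0/2 not
(3,5)@ 4/5 satisfied
(3,6)% 1/6 not
(4,1)% 3/4 satisfied
(4,2)% 3/5 not
(4,4)@ 5/5 satisfied
(4,5)@ 5/6 satisfied
(4,7)% 1/2 not
(5,1)% 3/3 satisfied
(5,2)% 3/4 satisfied
(5,3)@ 2/4 not
(5,4)@ 4/4 satisfied
(5,5)@ 4/4 satisfied
(5,6)@ 2/3 satisfied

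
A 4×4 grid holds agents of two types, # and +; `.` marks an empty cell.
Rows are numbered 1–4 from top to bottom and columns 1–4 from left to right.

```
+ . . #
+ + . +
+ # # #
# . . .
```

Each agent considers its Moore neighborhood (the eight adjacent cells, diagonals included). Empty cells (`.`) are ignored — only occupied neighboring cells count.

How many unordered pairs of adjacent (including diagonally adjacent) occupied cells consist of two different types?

Scan each occupied cell's neighbors to the right and below (and the two forward diagonals) so each pair is counted once.
Row 1: +(1,1)–+(2,1)= +(1,1)–+(2,2)= #(1,4)–+(2,4)≠  → 1/3 unlike.
Row 2: +(2,1)–+(2,2)= +(2,1)–+(3,1)= +(2,1)–#(3,2)≠ +(2,2)–#(3,2)≠ +(2,2)–#(3,3)≠ +(2,2)–+(3,1)= +(2,4)–#(3,4)≠ +(2,4)–#(3,3)≠  → 5/8 unlike.
Row 3: +(3,1)–#(3,2)≠ +(3,1)–#(4,1)≠ #(3,2)–#(3,3)= #(3,2)–#(4,1)= #(3,3)–#(3,4)=  → 2/5 unlike.
Total adjacent occupied pairs: 16; unlike-type pairs: 8.

8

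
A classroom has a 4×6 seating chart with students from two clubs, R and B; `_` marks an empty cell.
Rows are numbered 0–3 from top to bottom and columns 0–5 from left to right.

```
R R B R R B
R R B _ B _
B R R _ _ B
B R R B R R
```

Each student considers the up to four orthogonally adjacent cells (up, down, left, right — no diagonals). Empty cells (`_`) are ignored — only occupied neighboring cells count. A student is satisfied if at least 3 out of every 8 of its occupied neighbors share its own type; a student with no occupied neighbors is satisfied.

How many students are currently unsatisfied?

(0,0)R 2/2 ✓
(0,1)R 2/3 ✓
(0,2)B 1/3 ✗
(0,3)R 1/2 ✓
(0,4)R 1/3 ✗
(0,5)B 0/1 ✗
(1,0)R 2/3 ✓
(1,1)R 3/4 ✓
(1,2)B 1/3 ✗
(1,4)B 0/1 ✗
(2,0)B 1/3 ✗
(2,1)R 3/4 ✓
(2,2)R 2/3 ✓
(2,5)B 0/1 ✗
(3,0)B 1/2 ✓
(3,1)R 2/3 ✓
(3,2)R 2/3 ✓
(3,3)B 0/2 ✗
(3,4)R 1/2 ✓
(3,5)R 1/2 ✓
Unsatisfied: (0,2), (0,4), (0,5), (1,2), (1,4), (2,0), (2,5), (3,3) — 8 in total.

8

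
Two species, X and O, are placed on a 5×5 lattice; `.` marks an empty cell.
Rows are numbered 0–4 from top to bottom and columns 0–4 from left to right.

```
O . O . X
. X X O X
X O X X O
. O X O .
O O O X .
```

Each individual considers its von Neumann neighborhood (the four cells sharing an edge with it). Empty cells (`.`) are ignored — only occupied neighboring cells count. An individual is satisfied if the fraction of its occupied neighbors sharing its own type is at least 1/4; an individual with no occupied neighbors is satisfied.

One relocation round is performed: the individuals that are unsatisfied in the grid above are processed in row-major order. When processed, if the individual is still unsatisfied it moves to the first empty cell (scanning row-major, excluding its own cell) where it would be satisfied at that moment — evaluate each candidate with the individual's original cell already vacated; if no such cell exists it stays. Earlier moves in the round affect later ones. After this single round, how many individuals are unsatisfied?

Initially unsatisfied (in order): (0,2), (1,3), (2,0), (2,4), (3,3), (4,3).
  (0,2) → (0,1).
  (1,3) → (0,2).
  (2,0) → (0,3).
  (2,4) → (1,0).
  (3,3) → (2,0).
  (4,3) → (1,3).
Resulting grid:
O O O X X
O X X X X
O O X X .
. O X . .
O O O . .
All satisfied now.

0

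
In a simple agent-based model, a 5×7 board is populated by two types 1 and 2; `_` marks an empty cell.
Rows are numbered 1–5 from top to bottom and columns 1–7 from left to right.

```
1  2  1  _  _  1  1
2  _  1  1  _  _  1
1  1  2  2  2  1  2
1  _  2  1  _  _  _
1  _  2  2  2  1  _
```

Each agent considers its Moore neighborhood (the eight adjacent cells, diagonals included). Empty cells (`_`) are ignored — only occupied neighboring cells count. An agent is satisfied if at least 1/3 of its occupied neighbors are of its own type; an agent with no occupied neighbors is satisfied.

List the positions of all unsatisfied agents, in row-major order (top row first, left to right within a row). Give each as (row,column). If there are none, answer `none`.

(1,1), (1,2), (2,1), (3,5), (3,7), (4,4), (5,6)

(1,1)1 0/2 ✗
(1,2)2 1/4 ✗
(1,3)1 2/3 ✓
(1,6)1 2/2 ✓
(1,7)1 2/2 ✓
(2,1)2 1/4 ✗
(2,3)1 3/6 ✓
(2,4)1 2/5 ✓
(2,7)1 3/4 ✓
(3,1)1 2/3 ✓
(3,2)1 3/6 ✓
(3,3)2 2/6 ✓
(3,4)2 3/6 ✓
(3,5)2 1/4 ✗
(3,6)1 1/3 ✓
(3,7)2 0/2 ✗
(4,1)1 3/3 ✓
(4,3)2 4/6 ✓
(4,4)1 0/7 ✗
(5,1)1 1/1 ✓
(5,3)2 2/3 ✓
(5,4)2 3/4 ✓
(5,5)2 1/3 ✓
(5,6)1 0/1 ✗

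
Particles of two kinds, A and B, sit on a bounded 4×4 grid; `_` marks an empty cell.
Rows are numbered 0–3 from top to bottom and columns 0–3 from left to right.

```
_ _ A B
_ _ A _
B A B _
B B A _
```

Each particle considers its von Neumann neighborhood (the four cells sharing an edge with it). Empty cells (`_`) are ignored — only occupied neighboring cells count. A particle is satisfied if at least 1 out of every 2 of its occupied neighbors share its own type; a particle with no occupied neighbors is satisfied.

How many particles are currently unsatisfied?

(0,2)A 1/2 satisfied
(0,3)B 0/1 not
(1,2)A 1/2 satisfied
(2,0)B 1/2 satisfied
(2,1)A 0/3 not
(2,2)B 0/3 not
(3,0)B 2/2 satisfied
(3,1)B 1/3 not
(3,2)A 0/2 not
Unsatisfied: (0,3), (2,1), (2,2), (3,1), (3,2) — 5 in total.

5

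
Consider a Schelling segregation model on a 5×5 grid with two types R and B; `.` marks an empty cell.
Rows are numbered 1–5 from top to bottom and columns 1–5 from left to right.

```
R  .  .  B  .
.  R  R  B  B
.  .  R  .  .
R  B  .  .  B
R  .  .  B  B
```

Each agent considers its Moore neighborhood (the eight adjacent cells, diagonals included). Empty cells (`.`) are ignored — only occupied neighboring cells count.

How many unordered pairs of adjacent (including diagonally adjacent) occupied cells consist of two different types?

Scan each occupied cell's neighbors to the right and below (and the two forward diagonals) so each pair is counted once.
Row 1: R(1,1)–R(2,2)= B(1,4)–B(2,4)= B(1,4)–B(2,5)= B(1,4)–R(2,3)≠  → 1/4 unlike.
Row 2: R(2,2)–R(2,3)= R(2,2)–R(3,3)= R(2,3)–B(2,4)≠ R(2,3)–R(3,3)= B(2,4)–B(2,5)= B(2,4)–R(3,3)≠  → 2/6 unlike.
Row 3: R(3,3)–B(4,2)≠  → 1/1 unlike.
Row 4: R(4,1)–B(4,2)≠ R(4,1)–R(5,1)= B(4,2)–R(5,1)≠ B(4,5)–B(5,5)= B(4,5)–B(5,4)=  → 2/5 unlike.
Row 5: B(5,4)–B(5,5)=  → 0/1 unlike.
Total adjacent occupied pairs: 17; unlike-type pairs: 6.

6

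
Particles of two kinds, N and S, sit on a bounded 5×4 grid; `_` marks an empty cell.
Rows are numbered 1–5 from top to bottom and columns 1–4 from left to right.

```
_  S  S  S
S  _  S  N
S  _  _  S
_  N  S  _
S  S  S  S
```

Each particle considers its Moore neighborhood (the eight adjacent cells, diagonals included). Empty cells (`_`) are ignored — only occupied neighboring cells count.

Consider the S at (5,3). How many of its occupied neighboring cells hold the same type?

Occupied neighbors of (5,3): (4,2)=N, (4,3)=S, (5,2)=S, (5,4)=S.
Same type (S): 3 of 4.

3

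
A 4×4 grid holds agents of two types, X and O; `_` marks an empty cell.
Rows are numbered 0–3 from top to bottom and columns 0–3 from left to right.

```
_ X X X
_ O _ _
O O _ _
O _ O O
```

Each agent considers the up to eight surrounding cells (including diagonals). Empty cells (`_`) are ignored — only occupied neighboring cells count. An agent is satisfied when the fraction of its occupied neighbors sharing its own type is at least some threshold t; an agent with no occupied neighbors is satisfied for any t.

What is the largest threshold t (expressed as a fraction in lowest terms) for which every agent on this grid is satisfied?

1/2

Row 0: (0,1)X 1/2 · (0,2)X 2/3 · (0,3)X 1/1
Row 1: (1,1)O 2/4
Row 2: (2,0)O 3/3 · (2,1)O 4/4
Row 3: (3,0)O 2/2 · (3,2)O 2/2 · (3,3)O 1/1
The smallest same-type fraction is 1/2 at (0,1), which reduces to 1/2. Any threshold above that leaves this agent unsatisfied.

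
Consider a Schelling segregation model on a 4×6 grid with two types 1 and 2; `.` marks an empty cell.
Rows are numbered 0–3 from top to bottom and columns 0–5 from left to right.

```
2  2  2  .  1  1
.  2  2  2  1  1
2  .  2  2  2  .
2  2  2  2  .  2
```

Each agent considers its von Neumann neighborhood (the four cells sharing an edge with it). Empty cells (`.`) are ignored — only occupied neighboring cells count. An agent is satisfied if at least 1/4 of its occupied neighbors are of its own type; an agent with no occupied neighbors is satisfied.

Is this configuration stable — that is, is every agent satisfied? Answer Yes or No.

Yes

Row 0: (0,0)2 1/1 satisfied · (0,1)2 3/3 satisfied · (0,2)2 2/2 satisfied · (0,4)1 2/2 satisfied · (0,5)1 2/2 satisfied
Row 1: (1,1)2 2/2 satisfied · (1,2)2 4/4 satisfied · (1,3)2 2/3 satisfied · (1,4)1 2/4 satisfied · (1,5)1 2/2 satisfied
Row 2: (2,0)2 1/1 satisfied · (2,2)2 3/3 satisfied · (2,3)2 4/4 satisfied · (2,4)2 1/2 satisfied
Row 3: (3,0)2 2/2 satisfied · (3,1)2 2/2 satisfied · (3,2)2 3/3 satisfied · (3,3)2 2/2 satisfied · (3,5)2 0/0 satisfied
All meet the threshold, so the configuration is stable.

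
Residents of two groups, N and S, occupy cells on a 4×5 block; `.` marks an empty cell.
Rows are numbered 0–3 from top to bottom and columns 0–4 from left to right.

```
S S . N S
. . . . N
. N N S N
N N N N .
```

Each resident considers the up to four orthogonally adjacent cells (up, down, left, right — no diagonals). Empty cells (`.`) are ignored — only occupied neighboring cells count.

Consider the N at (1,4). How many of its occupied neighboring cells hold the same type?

1

Occupied neighbors of (1,4): (0,4)=S, (2,4)=N.
Same type (N): 1 of 2.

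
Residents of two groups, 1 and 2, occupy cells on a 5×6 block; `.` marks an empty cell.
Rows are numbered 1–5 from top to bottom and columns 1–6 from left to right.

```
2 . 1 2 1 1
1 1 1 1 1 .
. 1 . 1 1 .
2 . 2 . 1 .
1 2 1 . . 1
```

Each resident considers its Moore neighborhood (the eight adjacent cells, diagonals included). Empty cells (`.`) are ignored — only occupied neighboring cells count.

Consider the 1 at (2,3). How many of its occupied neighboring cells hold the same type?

Occupied neighbors of (2,3): (1,3)=1, (1,4)=2, (2,2)=1, (2,4)=1, (3,2)=1, (3,4)=1.
Same type (1): 5 of 6.

5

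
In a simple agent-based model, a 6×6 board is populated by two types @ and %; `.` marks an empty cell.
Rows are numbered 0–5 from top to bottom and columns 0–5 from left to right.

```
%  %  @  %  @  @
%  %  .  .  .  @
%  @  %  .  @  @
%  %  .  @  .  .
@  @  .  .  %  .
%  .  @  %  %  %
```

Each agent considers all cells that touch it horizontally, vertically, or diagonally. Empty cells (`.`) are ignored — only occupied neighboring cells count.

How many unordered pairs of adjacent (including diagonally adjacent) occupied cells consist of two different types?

19

Scan each occupied cell's neighbors to the right and below (and the two forward diagonals) so each pair is counted once.
From row 0: 4 unlike of 12 pairs (running 4/12).
From row 1: 2 unlike of 8 pairs (running 6/20).
From row 2: 5 unlike of 10 pairs (running 11/30).
From row 3: 5 unlike of 6 pairs (running 16/36).
From row 4: 2 unlike of 7 pairs (running 18/43).
From row 5: 1 unlike of 3 pairs (running 19/46).
Total adjacent occupied pairs: 46; unlike-type pairs: 19.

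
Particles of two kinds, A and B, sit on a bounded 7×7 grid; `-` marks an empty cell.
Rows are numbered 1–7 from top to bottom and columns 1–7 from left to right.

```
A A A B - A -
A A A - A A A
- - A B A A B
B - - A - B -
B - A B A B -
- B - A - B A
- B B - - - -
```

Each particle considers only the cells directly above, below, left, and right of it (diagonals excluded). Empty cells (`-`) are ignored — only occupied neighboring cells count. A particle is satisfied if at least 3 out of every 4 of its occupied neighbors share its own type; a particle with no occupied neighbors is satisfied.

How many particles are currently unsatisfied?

17

Row 1: (1,1)A 2/2 ok · (1,2)A 3/3 ok · (1,3)A 2/3 unhappy · (1,4)B 0/1 unhappy · (1,6)A 1/1 ok
Row 2: (2,1)A 2/2 ok · (2,2)A 3/3 ok · (2,3)A 3/3 ok · (2,5)A 2/2 ok · (2,6)A 4/4 ok · (2,7)A 1/2 unhappy
Row 3: (3,3)A 1/2 unhappy · (3,4)B 0/3 unhappy · (3,5)A 2/3 unhappy · (3,6)A 2/4 unhappy · (3,7)B 0/2 unhappy
Row 4: (4,1)B 1/1 ok · (4,4)A 0/2 unhappy · (4,6)B 1/2 unhappy
Row 5: (5,1)B 1/1 ok · (5,3)A 0/1 unhappy · (5,4)B 0/4 unhappy · (5,5)A 0/2 unhappy · (5,6)B 2/3 unhappy
Row 6: (6,2)B 1/1 ok · (6,4)A 0/1 unhappy · (6,6)B 1/2 unhappy · (6,7)A 0/1 unhappy
Row 7: (7,2)B 2/2 ok · (7,3)B 1/1 ok
Unsatisfied: (1,3), (1,4), (2,7), (3,3), (3,4), (3,5), (3,6), (3,7), (4,4), (4,6), (5,3), (5,4), (5,5), (5,6), (6,4), (6,6), (6,7) — 17 in total.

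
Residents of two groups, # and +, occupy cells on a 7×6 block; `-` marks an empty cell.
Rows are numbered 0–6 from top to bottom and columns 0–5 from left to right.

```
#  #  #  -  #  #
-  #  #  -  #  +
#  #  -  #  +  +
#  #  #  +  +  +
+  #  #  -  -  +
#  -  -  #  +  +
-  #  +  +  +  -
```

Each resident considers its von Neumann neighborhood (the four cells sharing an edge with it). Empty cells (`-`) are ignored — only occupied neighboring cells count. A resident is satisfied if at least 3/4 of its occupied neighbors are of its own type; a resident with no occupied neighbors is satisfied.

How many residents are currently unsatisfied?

16

Row 0: (0,0)# 1/1 ok · (0,1)# 3/3 ok · (0,2)# 2/2 ok · (0,4)# 2/2 ok · (0,5)# 1/2 unhappy
Row 1: (1,1)# 3/3 ok · (1,2)# 2/2 ok · (1,4)# 1/3 unhappy · (1,5)+ 1/3 unhappy
Row 2: (2,0)# 2/2 ok · (2,1)# 3/3 ok · (2,3)# 0/2 unhappy · (2,4)+ 2/4 unhappy · (2,5)+ 3/3 ok
Row 3: (3,0)# 2/3 unhappy · (3,1)# 4/4 ok · (3,2)# 2/3 unhappy · (3,3)+ 1/3 unhappy · (3,4)+ 3/3 ok · (3,5)+ 3/3 ok
Row 4: (4,0)+ 0/3 unhappy · (4,1)# 2/3 unhappy · (4,2)# 2/2 ok · (4,5)+ 2/2 ok
Row 5: (5,0)# 0/1 unhappy · (5,3)# 0/2 unhappy · (5,4)+ 2/3 unhappy · (5,5)+ 2/2 ok
Row 6: (6,1)# 0/1 unhappy · (6,2)+ 1/2 unhappy · (6,3)+ 2/3 unhappy · (6,4)+ 2/2 ok
Unsatisfied: (0,5), (1,4), (1,5), (2,3), (2,4), (3,0), (3,2), (3,3), (4,0), (4,1), (5,0), (5,3), (5,4), (6,1), (6,2), (6,3) — 16 in total.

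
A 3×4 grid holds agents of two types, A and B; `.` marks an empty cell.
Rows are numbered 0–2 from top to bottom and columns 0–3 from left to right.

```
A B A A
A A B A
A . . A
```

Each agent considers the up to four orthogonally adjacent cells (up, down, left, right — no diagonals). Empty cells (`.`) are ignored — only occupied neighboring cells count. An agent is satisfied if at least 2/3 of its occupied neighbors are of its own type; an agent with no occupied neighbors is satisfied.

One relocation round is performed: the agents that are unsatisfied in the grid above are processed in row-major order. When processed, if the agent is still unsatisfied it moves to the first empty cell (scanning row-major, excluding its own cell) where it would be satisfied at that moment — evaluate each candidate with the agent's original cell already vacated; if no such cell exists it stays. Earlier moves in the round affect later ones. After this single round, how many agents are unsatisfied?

3

Initially unsatisfied (in order): (0,0), (0,1), (0,2), (1,1), (1,2).
  (0,0) → (2,1).
  (0,1): no empty cell satisfies it; stays.
  (0,2) → (2,2).
  (1,1): no empty cell satisfies it; stays.
  (1,2): no empty cell satisfies it; stays.
Resulting grid:
. B . A
A A B A
A A A A
Unsatisfied now: (0,1), (1,1), (1,2).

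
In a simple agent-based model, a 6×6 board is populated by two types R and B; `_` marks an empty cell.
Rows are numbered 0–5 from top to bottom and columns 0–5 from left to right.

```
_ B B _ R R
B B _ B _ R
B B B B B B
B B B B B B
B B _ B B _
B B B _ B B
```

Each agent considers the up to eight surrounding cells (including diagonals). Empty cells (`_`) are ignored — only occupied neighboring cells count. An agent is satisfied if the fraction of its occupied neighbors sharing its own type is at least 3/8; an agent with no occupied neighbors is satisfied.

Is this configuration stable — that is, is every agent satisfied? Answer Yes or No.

(0,1)B 3/3 satisfied
(0,2)B 3/3 satisfied
(0,4)R 2/3 satisfied
(0,5)R 2/2 satisfied
(1,0)B 4/4 satisfied
(1,1)B 6/6 satisfied
(1,3)B 4/5 satisfied
(1,5)R 2/4 satisfied
(2,0)B 5/5 satisfied
(2,1)B 7/7 satisfied
(2,2)B 7/7 satisfied
(2,3)B 6/6 satisfied
(2,4)B 6/7 satisfied
(2,5)B 3/4 satisfied
(3,0)B 5/5 satisfied
(3,1)B 7/7 satisfied
(3,2)B 7/7 satisfied
(3,3)B 7/7 satisfied
(3,4)B 7/7 satisfied
(3,5)B 4/4 satisfied
(4,0)B 5/5 satisfied
(4,1)B 7/7 satisfied
(4,3)B 6/6 satisfied
(4,4)B 6/6 satisfied
(5,0)B 3/3 satisfied
(5,1)B 4/4 satisfied
(5,2)B 3/3 satisfied
(5,4)B 3/3 satisfied
(5,5)B 2/2 satisfied
All meet the threshold, so the configuration is stable.

Yes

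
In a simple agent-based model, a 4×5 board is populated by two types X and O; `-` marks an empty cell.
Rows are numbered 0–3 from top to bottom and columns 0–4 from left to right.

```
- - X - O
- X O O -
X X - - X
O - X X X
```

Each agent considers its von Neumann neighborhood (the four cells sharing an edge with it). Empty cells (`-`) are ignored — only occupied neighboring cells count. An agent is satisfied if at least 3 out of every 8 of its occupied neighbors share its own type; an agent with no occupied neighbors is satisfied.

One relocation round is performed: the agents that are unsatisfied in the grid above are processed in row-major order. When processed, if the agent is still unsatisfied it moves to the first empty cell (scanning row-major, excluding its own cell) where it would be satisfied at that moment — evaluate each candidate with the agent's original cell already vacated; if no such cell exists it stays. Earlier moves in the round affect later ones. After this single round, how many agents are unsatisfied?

0

Initially unsatisfied (in order): (0,2), (1,2), (3,0).
  (0,2) → (0,0).
  (1,2): now satisfied by earlier moves; stays.
  (3,0) → (0,2).
Resulting grid:
X - O - O
- X O O -
X X - - X
- - X X X
All satisfied now.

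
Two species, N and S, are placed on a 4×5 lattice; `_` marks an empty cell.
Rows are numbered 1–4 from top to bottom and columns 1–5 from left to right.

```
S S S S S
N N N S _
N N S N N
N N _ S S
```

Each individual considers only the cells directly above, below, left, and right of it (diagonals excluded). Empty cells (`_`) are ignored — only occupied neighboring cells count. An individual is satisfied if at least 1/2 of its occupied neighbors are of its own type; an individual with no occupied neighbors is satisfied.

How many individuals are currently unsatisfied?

4

(1,1)S 1/2 ok
(1,2)S 2/3 ok
(1,3)S 2/3 ok
(1,4)S 3/3 ok
(1,5)S 1/1 ok
(2,1)N 2/3 ok
(2,2)N 3/4 ok
(2,3)N 1/4 unhappy
(2,4)S 1/3 unhappy
(3,1)N 3/3 ok
(3,2)N 3/4 ok
(3,3)S 0/3 unhappy
(3,4)N 1/4 unhappy
(3,5)N 1/2 ok
(4,1)N 2/2 ok
(4,2)N 2/2 ok
(4,4)S 1/2 ok
(4,5)S 1/2 ok
Unsatisfied: (2,3), (2,4), (3,3), (3,4) — 4 in total.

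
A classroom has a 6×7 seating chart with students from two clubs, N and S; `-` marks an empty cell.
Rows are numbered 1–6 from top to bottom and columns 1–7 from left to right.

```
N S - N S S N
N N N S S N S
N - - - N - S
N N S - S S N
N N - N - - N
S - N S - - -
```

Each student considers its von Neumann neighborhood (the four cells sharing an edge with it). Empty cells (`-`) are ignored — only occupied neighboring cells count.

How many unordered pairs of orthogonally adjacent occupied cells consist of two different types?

18

Scan each occupied cell's neighbors to the right and below so each pair is counted once.
Row 1: N(1,1)–S(1,2)≠ N(1,1)–N(2,1)= S(1,2)–N(2,2)≠ N(1,4)–S(1,5)≠ N(1,4)–S(2,4)≠ S(1,5)–S(1,6)= S(1,5)–S(2,5)= S(1,6)–N(1,7)≠ S(1,6)–N(2,6)≠ N(1,7)–S(2,7)≠  → 7/10 unlike.
Row 2: N(2,1)–N(2,2)= N(2,1)–N(3,1)= N(2,2)–N(2,3)= N(2,3)–S(2,4)≠ S(2,4)–S(2,5)= S(2,5)–N(2,6)≠ S(2,5)–N(3,5)≠ N(2,6)–S(2,7)≠ S(2,7)–S(3,7)=  → 4/9 unlike.
Row 3: N(3,1)–N(4,1)= N(3,5)–S(4,5)≠ S(3,7)–N(4,7)≠  → 2/3 unlike.
Row 4: N(4,1)–N(4,2)= N(4,1)–N(5,1)= N(4,2)–S(4,3)≠ N(4,2)–N(5,2)= S(4,5)–S(4,6)= S(4,6)–N(4,7)≠ N(4,7)–N(5,7)=  → 2/7 unlike.
Row 5: N(5,1)–N(5,2)= N(5,1)–S(6,1)≠ N(5,4)–S(6,4)≠  → 2/3 unlike.
Row 6: N(6,3)–S(6,4)≠  → 1/1 unlike.
Total adjacent occupied pairs: 33; unlike-type pairs: 18.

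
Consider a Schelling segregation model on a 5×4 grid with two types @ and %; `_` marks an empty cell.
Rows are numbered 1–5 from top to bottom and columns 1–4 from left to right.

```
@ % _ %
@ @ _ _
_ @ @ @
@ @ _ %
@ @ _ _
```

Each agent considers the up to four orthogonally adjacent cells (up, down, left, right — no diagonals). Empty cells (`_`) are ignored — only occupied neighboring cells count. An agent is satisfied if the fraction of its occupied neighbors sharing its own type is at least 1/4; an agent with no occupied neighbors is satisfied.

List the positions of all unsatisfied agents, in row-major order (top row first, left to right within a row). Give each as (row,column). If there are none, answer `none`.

(1,2), (4,4)

Row 1: (1,1)@ 1/2 satisfied · (1,2)% 0/2 not · (1,4)% 0/0 satisfied
Row 2: (2,1)@ 2/2 satisfied · (2,2)@ 2/3 satisfied
Row 3: (3,2)@ 3/3 satisfied · (3,3)@ 2/2 satisfied · (3,4)@ 1/2 satisfied
Row 4: (4,1)@ 2/2 satisfied · (4,2)@ 3/3 satisfied · (4,4)% 0/1 not
Row 5: (5,1)@ 2/2 satisfied · (5,2)@ 2/2 satisfied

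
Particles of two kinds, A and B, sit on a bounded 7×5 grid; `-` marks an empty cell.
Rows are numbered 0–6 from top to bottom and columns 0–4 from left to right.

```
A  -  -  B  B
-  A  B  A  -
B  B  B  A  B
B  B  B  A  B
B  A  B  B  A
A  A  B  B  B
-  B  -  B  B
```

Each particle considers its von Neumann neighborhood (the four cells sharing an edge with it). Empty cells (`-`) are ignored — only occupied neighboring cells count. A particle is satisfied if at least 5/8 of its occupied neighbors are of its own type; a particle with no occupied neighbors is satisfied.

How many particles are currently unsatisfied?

15

Row 0: (0,0)A 0/0 ok · (0,3)B 1/2 unhappy · (0,4)B 1/1 ok
Row 1: (1,1)A 0/2 unhappy · (1,2)B 1/3 unhappy · (1,3)A 1/3 unhappy
Row 2: (2,0)B 2/2 ok · (2,1)B 3/4 ok · (2,2)B 3/4 ok · (2,3)A 2/4 unhappy · (2,4)B 1/2 unhappy
Row 3: (3,0)B 3/3 ok · (3,1)B 3/4 ok · (3,2)B 3/4 ok · (3,3)A 1/4 unhappy · (3,4)B 1/3 unhappy
Row 4: (4,0)B 1/3 unhappy · (4,1)A 1/4 unhappy · (4,2)B 3/4 ok · (4,3)B 2/4 unhappy · (4,4)A 0/3 unhappy
Row 5: (5,0)A 1/2 unhappy · (5,1)A 2/4 unhappy · (5,2)B 2/3 ok · (5,3)B 4/4 ok · (5,4)B 2/3 ok
Row 6: (6,1)B 0/1 unhappy · (6,3)B 2/2 ok · (6,4)B 2/2 ok
Unsatisfied: (0,3), (1,1), (1,2), (1,3), (2,3), (2,4), (3,3), (3,4), (4,0), (4,1), (4,3), (4,4), (5,0), (5,1), (6,1) — 15 in total.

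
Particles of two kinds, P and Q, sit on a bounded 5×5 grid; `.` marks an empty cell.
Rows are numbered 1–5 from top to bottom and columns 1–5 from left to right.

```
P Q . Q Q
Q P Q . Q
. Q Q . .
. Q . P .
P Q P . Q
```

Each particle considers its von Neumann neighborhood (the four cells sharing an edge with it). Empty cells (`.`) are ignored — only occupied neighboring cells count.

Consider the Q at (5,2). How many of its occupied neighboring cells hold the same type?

1

Occupied neighbors of (5,2): (4,2)=Q, (5,1)=P, (5,3)=P.
Same type (Q): 1 of 3.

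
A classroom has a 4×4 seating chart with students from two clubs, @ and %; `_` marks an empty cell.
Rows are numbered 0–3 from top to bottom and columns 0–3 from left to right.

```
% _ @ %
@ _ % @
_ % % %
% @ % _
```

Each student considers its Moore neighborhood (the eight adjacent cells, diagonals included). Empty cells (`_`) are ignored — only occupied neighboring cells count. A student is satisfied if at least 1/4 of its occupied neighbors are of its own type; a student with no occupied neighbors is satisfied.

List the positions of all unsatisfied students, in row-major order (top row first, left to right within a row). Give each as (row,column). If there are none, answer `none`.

(0,0), (1,0), (1,3), (3,1)

(0,0)% 0/1 not
(0,2)@ 1/3 satisfied
(0,3)% 1/3 satisfied
(1,0)@ 0/2 not
(1,2)% 4/6 satisfied
(1,3)@ 1/5 not
(2,1)% 4/6 satisfied
(2,2)% 4/6 satisfied
(2,3)% 3/4 satisfied
(3,0)% 1/2 satisfied
(3,1)@ 0/4 not
(3,2)% 3/4 satisfied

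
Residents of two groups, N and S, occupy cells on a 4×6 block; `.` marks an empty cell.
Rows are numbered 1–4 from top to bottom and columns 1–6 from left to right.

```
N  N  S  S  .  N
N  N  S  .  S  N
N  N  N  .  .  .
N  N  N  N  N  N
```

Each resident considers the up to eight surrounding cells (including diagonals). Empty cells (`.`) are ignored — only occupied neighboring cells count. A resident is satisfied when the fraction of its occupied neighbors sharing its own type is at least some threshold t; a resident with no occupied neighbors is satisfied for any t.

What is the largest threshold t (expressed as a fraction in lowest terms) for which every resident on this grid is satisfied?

1/3

Row 1: (1,1)N 3/3 · (1,2)N 3/5 · (1,3)S 2/4 · (1,4)S 3/3 · (1,6)N 1/2
Row 2: (2,1)N 5/5 · (2,2)N 6/8 · (2,3)S 2/6 · (2,5)S 1/3 · (2,6)N 1/2
Row 3: (3,1)N 5/5 · (3,2)N 7/8 · (3,3)N 5/6
Row 4: (4,1)N 3/3 · (4,2)N 5/5 · (4,3)N 4/4 · (4,4)N 3/3 · (4,5)N 2/2 · (4,6)N 1/1
The smallest same-type fraction is 2/6 at (2,3), which reduces to 1/3. Any threshold above that leaves this resident unsatisfied.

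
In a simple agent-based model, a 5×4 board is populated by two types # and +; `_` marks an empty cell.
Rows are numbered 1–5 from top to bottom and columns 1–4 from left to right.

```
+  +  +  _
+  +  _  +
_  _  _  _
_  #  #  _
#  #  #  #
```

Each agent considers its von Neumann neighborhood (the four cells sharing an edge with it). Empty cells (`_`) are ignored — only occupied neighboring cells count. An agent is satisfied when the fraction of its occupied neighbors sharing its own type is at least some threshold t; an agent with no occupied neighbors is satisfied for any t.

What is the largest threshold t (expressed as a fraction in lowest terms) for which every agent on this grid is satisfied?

1/1

Row 1: (1,1)+ 2/2 · (1,2)+ 3/3 · (1,3)+ 1/1
Row 2: (2,1)+ 2/2 · (2,2)+ 2/2 · (2,4)+ — no occupied neighbors
Row 4: (4,2)# 2/2 · (4,3)# 2/2
Row 5: (5,1)# 1/1 · (5,2)# 3/3 · (5,3)# 3/3 · (5,4)# 1/1
The smallest same-type fraction is 2/2 at (1,1), which reduces to 1/1. Any threshold above that leaves this agent unsatisfied.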